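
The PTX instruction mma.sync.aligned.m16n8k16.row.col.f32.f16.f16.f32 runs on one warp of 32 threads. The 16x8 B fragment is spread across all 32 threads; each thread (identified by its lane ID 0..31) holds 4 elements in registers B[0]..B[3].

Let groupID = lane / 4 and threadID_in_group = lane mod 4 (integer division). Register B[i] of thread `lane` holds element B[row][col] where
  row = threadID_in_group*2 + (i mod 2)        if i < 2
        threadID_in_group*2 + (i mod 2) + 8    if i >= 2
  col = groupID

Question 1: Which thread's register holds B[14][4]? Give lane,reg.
c=4→G=4  r=14→rhi=1,T=3,p=0
L=4*4+3=19  i=1*2+0=2

19,2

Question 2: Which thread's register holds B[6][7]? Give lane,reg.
31,0

c=7⇒gr=7  r=6⇒Rb=0,th=3,odd=0
L=7*4+3=31  i=0*2+0=0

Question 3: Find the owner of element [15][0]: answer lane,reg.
3,3

c=0→G=0  r=15→rhi=1,T=3,p=1
L=0*4+3=3  i=1*2+1=3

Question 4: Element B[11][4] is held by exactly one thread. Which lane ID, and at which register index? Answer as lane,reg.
17,3

c=4->g=4  r=11->rb=1,t=1,b0=1
L=4*4+1=17  i=1*2+1=3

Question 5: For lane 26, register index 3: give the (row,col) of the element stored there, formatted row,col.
L=26→G=26>>2=6, T=26&3=2
[3]→row 2·2+1+8=13  col G=6

13,6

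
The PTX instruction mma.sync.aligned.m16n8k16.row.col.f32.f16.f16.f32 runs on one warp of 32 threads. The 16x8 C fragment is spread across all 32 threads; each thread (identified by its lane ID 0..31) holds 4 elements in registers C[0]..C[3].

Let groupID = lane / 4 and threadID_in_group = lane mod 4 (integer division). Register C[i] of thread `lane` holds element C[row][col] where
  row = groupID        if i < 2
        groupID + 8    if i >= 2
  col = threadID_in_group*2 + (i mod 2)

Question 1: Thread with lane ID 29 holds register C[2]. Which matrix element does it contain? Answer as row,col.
29: G=7,T=1
[2] (7+8,1*2+0) = (15,2)

15,2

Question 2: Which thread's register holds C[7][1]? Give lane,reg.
r: 7->gid=7,r8=0  c: 1->tid=0,i&1=1
L=7*4+0=28  i=0*2+1=1

28,1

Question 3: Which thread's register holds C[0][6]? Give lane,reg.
3,0

r=0->g=0,rb=0  c=6->t=3,b0=0
L=0*4+3=3  i=0*2+0=0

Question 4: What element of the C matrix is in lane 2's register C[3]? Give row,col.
8,5

lane 2=>2/4=0, 2 mod 4=2
i=3  r:0+8=>8  c:2·2+1=>5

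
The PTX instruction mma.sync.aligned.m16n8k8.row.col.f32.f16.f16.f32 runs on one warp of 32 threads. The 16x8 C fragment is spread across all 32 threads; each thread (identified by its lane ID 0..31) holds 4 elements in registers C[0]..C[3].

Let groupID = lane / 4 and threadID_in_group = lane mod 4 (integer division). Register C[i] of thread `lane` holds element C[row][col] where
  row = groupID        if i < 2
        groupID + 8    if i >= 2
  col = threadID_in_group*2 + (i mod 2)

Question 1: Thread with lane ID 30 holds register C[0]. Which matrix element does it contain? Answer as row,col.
lane 30->30/4=7, 30 mod 4=2
i=0  r:7+0->7  c:2·2+0->4

7,4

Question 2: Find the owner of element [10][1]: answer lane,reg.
8,3

r:10=>grp=2,rB=1  c:1=>tig=0,lo=1
L=2*4+0=8  i=1*2+1=3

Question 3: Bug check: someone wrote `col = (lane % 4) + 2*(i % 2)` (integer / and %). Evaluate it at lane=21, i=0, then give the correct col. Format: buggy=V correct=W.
buggy=1 correct=2

`(lane % 4) + 2*(i % 2)`[21,0]->1
L=21->g=21>>2=5, t=21&3=1
[0]->row 5+0=5  col 1·2+0=2
col: 1 vs 2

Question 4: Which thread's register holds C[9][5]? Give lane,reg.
r=9->g=1,rb=1  c=5->t=2,b0=1
L=1*4+2=6  i=1*2+1=3

6,3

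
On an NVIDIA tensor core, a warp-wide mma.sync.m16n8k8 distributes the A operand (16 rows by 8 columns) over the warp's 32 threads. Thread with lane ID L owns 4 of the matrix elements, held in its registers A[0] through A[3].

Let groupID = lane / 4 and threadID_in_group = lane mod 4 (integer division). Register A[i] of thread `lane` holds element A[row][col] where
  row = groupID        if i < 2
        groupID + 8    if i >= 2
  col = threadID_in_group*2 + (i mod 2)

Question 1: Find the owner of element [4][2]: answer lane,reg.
17,0

r=4->g=4,rb=0  c=2->t=1,b0=0
L=4*4+1=17  i=0*2+0=0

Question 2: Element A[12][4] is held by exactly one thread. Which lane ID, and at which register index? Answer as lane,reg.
18,2

r=12->g=4,rb=1  c=4->t=2,b0=0
L=4*4+2=18  i=1*2+0=2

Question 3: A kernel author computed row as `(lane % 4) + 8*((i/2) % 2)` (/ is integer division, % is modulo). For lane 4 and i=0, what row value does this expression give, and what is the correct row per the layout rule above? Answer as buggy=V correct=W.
`(lane % 4) + 8*((i/2) % 2)`[4,0]→0
lane 4→4/4=1, 4 mod 4=0
i=0  r:1+0→1  c:2·0+0→0
row: 0 vs 1

buggy=0 correct=1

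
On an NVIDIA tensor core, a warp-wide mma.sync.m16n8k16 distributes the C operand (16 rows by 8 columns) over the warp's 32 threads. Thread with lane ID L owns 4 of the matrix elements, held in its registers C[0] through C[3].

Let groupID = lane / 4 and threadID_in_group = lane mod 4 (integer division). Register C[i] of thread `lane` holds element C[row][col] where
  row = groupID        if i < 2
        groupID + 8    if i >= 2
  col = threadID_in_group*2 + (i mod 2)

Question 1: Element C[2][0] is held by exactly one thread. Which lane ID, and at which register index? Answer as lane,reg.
r: 2->gid=2,r8=0  c: 0->tid=0,i&1=0
L=2*4+0=8  i=0*2+0=0

8,0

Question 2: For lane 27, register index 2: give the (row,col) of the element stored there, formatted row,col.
lane 27->27/4=6, 27 mod 4=3
i=2  r:6+8->14  c:2·3+0->6

14,6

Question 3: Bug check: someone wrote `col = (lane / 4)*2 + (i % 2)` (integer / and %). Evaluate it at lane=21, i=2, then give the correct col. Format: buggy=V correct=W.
`(lane / 4)*2 + (i % 2)`[21,2]->10
lane 21->21/4=5, 21 mod 4=1
i=2  r:5+8->13  c:2·1+0->2
col: 10 vs 2

buggy=10 correct=2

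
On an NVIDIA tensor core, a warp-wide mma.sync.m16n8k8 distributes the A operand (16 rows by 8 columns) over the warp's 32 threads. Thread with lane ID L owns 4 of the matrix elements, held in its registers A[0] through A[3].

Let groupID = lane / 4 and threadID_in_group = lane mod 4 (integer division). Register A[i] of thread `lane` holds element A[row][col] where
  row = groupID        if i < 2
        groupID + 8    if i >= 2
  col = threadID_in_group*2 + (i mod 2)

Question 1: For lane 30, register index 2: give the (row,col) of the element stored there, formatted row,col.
15,4

lane 30: g=7 (30/4), t=2 (30%4)
i=2: r=7+8=15, c=2*2+0=4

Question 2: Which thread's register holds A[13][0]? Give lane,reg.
20,2

r=13→G=5,rhi=1  c=0→T=0,p=0
L=5*4+0=20  i=1*2+0=2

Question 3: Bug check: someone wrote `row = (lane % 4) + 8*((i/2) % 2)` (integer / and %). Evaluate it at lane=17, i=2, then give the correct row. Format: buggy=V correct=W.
buggy=9 correct=12

`(lane % 4) + 8*((i/2) % 2)`[17,2]->9
lane 17: g=4 (17/4), t=1 (17%4)
i=2: r=4+8=12, c=1*2+0=2
row: 9 vs 12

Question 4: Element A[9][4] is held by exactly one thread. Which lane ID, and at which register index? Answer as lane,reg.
6,2

r: 9->gid=1,r8=1  c: 4->tid=2,i&1=0
L=1*4+2=6  i=1*2+0=2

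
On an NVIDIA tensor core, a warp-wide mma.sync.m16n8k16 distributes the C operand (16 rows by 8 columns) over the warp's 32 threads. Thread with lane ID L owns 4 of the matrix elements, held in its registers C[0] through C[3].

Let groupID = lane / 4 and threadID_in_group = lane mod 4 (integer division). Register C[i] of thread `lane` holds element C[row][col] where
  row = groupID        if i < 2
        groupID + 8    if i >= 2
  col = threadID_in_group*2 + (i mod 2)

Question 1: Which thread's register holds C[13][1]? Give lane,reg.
20,3

r=13->g=5,rb=1  c=1->t=0,b0=1
L=5*4+0=20  i=1*2+1=3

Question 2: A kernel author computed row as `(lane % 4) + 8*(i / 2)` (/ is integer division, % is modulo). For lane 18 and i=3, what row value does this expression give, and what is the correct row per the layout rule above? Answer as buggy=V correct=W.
`(lane % 4) + 8*(i / 2)`[18,3]→10
18: G=4,T=2
[3] (4+8,2*2+1) = (12,5)
row: 10 vs 12

buggy=10 correct=12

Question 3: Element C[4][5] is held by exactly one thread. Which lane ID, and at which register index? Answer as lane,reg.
18,1

r:4=>grp=4,rB=0  c:5=>tig=2,lo=1
L=4*4+2=18  i=0*2+1=1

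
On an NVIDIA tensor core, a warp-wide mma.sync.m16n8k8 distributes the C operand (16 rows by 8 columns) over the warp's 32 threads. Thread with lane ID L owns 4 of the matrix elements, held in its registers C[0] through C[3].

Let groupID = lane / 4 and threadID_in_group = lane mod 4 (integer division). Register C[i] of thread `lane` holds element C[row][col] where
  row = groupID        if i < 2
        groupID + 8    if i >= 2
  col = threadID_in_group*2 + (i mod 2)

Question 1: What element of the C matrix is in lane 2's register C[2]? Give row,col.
8,4

2: gr=0,th=2
[2] (0+8,2*2+0) = (8,4)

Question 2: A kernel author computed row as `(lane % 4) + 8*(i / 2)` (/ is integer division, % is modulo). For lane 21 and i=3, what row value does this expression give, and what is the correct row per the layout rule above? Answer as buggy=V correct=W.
`(lane % 4) + 8*(i / 2)`[21,3]⇒9
lane 21: gr=5 (21/4), th=1 (21%4)
i=3: r=5+8=13, c=1*2+1=3
row: 9 vs 13

buggy=9 correct=13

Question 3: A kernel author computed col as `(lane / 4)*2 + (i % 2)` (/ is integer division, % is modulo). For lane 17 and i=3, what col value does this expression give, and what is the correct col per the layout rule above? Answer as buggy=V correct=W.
buggy=9 correct=3

`(lane / 4)*2 + (i % 2)`[17,3]=>9
L=17=>grp=17>>2=4, tig=17&3=1
[3]=>row 4+8=12  col 1·2+1=3
col: 9 vs 3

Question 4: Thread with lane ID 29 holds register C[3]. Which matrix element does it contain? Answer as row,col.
29: grp=7,tig=1
[3] (7+8,1*2+1) = (15,3)

15,3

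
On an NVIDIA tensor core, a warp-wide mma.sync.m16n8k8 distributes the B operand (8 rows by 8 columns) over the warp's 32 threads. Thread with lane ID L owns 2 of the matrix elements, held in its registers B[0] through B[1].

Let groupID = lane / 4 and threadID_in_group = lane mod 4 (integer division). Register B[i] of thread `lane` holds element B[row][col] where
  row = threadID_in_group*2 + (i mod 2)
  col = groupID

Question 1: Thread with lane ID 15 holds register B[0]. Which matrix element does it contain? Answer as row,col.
6,3

lane 15=>15/4=3, 15 mod 4=3
i=0  r:2·3+0=>6  c:3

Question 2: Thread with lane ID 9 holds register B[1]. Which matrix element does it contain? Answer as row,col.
3,2

9: gid=2,tid=1
[1] (1*2+1,2) = (3,2)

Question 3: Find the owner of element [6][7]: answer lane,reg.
c=7⇒gr=7  r=6⇒th=3,odd=0
L=7*4+3=31  i=0=0

31,0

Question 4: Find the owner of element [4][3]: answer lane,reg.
14,0

c: 3->gid=3  r: 4->tid=2,i&1=0
L=3*4+2=14  i=0=0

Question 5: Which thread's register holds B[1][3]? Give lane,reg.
12,1

c:3=>grp=3  r:1=>tig=0,lo=1
L=3*4+0=12  i=1=1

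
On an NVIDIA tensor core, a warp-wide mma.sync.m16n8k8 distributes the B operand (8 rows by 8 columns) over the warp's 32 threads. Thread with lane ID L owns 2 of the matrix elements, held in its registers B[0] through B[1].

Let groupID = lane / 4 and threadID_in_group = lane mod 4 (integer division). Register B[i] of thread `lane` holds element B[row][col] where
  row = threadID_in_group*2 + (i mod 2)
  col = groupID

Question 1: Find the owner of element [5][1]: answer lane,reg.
6,1

c=1⇒gr=1  r=5⇒th=2,odd=1
L=1*4+2=6  i=1=1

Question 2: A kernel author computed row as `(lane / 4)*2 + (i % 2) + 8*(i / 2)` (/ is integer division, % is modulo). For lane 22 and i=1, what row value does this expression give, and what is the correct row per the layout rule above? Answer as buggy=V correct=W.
buggy=11 correct=5

`(lane / 4)*2 + (i % 2) + 8*(i / 2)`[22,1]->11
L=22->gid=22>>2=5, tid=22&3=2
[1]->row 2·2+1=5  col gid=5
row: 11 vs 5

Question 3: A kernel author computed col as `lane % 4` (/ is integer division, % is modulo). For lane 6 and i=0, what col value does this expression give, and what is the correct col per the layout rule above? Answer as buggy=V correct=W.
buggy=2 correct=1

`lane % 4`[6,0]→2
L=6→G=6>>2=1, T=6&3=2
[0]→row 2·2+0=4  col G=1
col: 2 vs 1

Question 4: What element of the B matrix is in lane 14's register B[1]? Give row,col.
14: gid=3,tid=2
[1] (2*2+1,3) = (5,3)

5,3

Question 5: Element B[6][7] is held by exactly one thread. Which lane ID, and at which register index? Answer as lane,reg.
c:7=>grp=7  r:6=>tig=3,lo=0
L=7*4+3=31  i=0=0

31,0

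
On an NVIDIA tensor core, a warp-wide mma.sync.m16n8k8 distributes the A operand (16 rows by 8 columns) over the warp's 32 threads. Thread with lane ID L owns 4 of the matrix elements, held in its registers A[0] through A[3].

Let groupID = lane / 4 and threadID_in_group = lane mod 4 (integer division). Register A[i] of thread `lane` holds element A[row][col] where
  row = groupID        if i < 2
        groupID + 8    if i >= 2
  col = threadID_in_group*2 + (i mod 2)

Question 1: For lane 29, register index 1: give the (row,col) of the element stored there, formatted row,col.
7,3

lane 29: gid=7 (29/4), tid=1 (29%4)
i=1: r=7+0=7, c=1*2+1=3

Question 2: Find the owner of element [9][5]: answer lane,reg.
6,3

r=9->g=1,rb=1  c=5->t=2,b0=1
L=1*4+2=6  i=1*2+1=3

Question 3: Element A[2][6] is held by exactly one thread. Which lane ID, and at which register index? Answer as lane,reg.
r=2->g=2,rb=0  c=6->t=3,b0=0
L=2*4+3=11  i=0*2+0=0

11,0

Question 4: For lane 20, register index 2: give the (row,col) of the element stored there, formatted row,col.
lane 20: gr=5 (20/4), th=0 (20%4)
i=2: r=5+8=13, c=0*2+0=0

13,0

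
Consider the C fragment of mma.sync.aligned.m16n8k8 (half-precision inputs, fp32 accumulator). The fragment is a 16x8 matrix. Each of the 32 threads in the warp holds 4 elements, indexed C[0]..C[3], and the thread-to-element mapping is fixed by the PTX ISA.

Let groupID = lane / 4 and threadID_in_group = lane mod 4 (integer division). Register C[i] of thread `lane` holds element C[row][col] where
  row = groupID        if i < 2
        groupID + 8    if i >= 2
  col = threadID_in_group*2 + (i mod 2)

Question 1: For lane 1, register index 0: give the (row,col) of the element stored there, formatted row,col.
0,2

L=1=>grp=1>>2=0, tig=1&3=1
[0]=>row 0+0=0  col 1·2+0=2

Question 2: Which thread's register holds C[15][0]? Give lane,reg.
28,2

r=15->g=7,rb=1  c=0->t=0,b0=0
L=7*4+0=28  i=1*2+0=2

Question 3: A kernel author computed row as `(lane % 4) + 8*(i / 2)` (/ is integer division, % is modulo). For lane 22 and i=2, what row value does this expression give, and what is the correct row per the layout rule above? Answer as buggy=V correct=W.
buggy=10 correct=13

`(lane % 4) + 8*(i / 2)`[22,2]→10
22: G=5,T=2
[2] (5+8,2*2+0) = (13,4)
row: 10 vs 13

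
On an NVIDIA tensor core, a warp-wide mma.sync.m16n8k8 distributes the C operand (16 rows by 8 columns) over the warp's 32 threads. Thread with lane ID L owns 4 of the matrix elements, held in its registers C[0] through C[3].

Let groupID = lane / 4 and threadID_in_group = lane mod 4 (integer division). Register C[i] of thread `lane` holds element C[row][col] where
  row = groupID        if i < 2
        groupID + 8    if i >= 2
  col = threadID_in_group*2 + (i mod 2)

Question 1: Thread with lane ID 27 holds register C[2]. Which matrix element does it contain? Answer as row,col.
14,6

lane 27: gid=6 (27/4), tid=3 (27%4)
i=2: r=6+8=14, c=3*2+0=6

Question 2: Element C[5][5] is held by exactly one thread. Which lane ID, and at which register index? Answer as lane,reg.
r=5->g=5,rb=0  c=5->t=2,b0=1
L=5*4+2=22  i=0*2+1=1

22,1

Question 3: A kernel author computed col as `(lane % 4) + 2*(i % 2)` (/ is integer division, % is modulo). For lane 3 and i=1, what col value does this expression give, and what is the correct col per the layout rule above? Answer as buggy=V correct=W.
`(lane % 4) + 2*(i % 2)`[3,1]⇒5
L=3⇒gr=3>>2=0, th=3&3=3
[1]⇒row 0+0=0  col 3·2+1=7
col: 5 vs 7

buggy=5 correct=7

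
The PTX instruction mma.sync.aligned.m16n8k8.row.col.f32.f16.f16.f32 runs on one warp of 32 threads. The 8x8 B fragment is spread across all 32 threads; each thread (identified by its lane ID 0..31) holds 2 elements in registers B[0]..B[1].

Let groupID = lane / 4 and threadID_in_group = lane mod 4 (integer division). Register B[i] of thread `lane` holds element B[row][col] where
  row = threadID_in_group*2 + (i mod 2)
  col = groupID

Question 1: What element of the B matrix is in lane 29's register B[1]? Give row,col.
29: grp=7,tig=1
[1] (1*2+1,7) = (3,7)

3,7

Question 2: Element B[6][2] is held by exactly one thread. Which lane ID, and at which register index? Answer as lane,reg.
11,0

c: 2->gid=2  r: 6->tid=3,i&1=0
L=2*4+3=11  i=0=0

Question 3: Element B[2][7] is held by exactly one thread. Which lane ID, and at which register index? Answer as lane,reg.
29,0

c=7⇒gr=7  r=2⇒th=1,odd=0
L=7*4+1=29  i=0=0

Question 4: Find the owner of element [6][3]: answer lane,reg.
15,0

c=3⇒gr=3  r=6⇒th=3,odd=0
L=3*4+3=15  i=0=0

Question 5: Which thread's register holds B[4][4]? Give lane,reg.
c: 4->gid=4  r: 4->tid=2,i&1=0
L=4*4+2=18  i=0=0

18,0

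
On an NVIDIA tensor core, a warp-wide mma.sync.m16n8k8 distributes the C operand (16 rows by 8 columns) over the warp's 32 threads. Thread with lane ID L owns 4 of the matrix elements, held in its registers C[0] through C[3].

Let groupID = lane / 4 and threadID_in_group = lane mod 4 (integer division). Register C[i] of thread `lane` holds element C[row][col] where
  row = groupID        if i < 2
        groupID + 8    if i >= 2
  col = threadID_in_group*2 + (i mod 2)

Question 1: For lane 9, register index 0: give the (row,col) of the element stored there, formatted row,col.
lane 9=>9/4=2, 9 mod 4=1
i=0  r:2+0=>2  c:2·1+0=>2

2,2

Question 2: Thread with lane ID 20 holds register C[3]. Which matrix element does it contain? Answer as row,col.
lane 20: gid=5 (20/4), tid=0 (20%4)
i=3: r=5+8=13, c=0*2+1=1

13,1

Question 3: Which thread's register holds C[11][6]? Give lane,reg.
15,2

r:11=>grp=3,rB=1  c:6=>tig=3,lo=0
L=3*4+3=15  i=1*2+0=2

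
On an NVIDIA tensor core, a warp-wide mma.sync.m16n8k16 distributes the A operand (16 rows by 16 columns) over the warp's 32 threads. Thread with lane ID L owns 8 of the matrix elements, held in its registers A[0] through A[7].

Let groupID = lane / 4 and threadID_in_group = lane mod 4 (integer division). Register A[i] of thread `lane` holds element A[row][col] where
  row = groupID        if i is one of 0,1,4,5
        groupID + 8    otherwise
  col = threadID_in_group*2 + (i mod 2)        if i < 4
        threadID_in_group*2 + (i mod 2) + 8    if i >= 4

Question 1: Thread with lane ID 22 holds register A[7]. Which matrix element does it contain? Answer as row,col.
lane 22: grp=5 (22/4), tig=2 (22%4)
i=7: r=5+8=13, c=2*2+1+8=13

13,13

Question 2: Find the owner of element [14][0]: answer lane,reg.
24,2

r=14⇒gr=6,Rb=1  c=0⇒Cb=0,th=0,odd=0
L=6*4+0=24  i=0*4+1*2+0=2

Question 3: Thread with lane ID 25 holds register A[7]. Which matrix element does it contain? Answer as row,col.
14,11

lane 25: grp=6 (25/4), tig=1 (25%4)
i=7: r=6+8=14, c=1*2+1+8=11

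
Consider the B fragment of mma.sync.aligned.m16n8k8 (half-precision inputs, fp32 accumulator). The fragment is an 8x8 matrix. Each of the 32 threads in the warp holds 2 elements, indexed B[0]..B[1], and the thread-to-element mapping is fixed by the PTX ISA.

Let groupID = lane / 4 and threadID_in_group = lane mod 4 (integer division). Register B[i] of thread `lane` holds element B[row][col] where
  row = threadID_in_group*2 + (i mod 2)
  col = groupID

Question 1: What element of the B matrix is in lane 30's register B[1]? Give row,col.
5,7

lane 30=>30/4=7, 30 mod 4=2
i=1  r:2·2+1=>5  c:7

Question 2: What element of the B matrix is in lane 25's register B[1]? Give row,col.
3,6

L=25=>grp=25>>2=6, tig=25&3=1
[1]=>row 1·2+1=3  col grp=6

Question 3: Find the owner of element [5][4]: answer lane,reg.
18,1

c=4->g=4  r=5->t=2,b0=1
L=4*4+2=18  i=1=1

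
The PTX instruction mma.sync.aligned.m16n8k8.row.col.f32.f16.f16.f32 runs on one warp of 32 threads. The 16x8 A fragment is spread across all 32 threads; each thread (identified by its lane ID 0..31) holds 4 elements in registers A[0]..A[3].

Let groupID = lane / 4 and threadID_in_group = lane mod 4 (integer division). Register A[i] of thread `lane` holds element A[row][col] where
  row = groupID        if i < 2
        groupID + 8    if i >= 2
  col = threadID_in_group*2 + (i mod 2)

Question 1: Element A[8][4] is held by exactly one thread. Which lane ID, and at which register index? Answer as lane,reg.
r: 8->gid=0,r8=1  c: 4->tid=2,i&1=0
L=0*4+2=2  i=1*2+0=2

2,2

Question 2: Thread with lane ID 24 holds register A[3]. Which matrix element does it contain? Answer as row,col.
14,1

lane 24: gid=6 (24/4), tid=0 (24%4)
i=3: r=6+8=14, c=0*2+1=1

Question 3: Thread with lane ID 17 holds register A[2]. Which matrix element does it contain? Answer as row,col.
L=17->gid=17>>2=4, tid=17&3=1
[2]->row 4+8=12  col 1·2+0=2

12,2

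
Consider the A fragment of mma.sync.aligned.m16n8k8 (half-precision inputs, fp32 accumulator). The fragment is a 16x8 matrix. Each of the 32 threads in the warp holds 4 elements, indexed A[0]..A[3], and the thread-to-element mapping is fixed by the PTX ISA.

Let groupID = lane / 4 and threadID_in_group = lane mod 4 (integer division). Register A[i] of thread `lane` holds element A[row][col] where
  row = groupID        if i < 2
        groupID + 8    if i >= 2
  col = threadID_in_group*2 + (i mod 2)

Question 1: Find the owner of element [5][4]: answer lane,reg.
22,0

r=5->g=5,rb=0  c=4->t=2,b0=0
L=5*4+2=22  i=0*2+0=0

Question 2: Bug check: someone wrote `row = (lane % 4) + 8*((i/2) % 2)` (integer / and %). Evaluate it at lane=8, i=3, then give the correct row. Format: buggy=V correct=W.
`(lane % 4) + 8*((i/2) % 2)`[8,3]→8
lane 8→8/4=2, 8 mod 4=0
i=3  r:2+8→10  c:2·0+1→1
row: 8 vs 10

buggy=8 correct=10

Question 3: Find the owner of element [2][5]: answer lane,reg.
r=2→G=2,rhi=0  c=5→T=2,p=1
L=2*4+2=10  i=0*2+1=1

10,1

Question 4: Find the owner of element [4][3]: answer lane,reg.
r=4→G=4,rhi=0  c=3→T=1,p=1
L=4*4+1=17  i=0*2+1=1

17,1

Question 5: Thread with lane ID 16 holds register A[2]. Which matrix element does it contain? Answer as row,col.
lane 16->16/4=4, 16 mod 4=0
i=2  r:4+8->12  c:2·0+0->0

12,0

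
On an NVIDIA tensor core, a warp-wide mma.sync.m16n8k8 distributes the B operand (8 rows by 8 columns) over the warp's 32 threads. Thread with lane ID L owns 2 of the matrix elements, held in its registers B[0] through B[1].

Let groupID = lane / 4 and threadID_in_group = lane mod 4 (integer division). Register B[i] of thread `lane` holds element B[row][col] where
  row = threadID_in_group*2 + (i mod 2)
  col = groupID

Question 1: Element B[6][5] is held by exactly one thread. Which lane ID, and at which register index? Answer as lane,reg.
c=5->g=5  r=6->t=3,b0=0
L=5*4+3=23  i=0=0

23,0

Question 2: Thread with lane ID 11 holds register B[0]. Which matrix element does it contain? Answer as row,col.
lane 11->11/4=2, 11 mod 4=3
i=0  r:2·3+0->6  c:2

6,2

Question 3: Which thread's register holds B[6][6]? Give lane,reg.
c=6⇒gr=6  r=6⇒th=3,odd=0
L=6*4+3=27  i=0=0

27,0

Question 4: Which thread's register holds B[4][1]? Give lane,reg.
c: 1->gid=1  r: 4->tid=2,i&1=0
L=1*4+2=6  i=0=0

6,0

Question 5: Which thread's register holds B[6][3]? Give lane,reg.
c: 3->gid=3  r: 6->tid=3,i&1=0
L=3*4+3=15  i=0=0

15,0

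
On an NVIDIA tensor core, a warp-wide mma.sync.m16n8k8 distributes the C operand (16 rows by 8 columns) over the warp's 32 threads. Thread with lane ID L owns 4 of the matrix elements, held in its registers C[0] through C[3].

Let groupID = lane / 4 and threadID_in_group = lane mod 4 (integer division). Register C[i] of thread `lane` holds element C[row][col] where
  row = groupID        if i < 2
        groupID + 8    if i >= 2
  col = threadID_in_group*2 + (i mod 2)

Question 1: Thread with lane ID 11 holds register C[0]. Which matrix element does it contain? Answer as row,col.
L=11⇒gr=11>>2=2, th=11&3=3
[0]⇒row 2+0=2  col 3·2+0=6

2,6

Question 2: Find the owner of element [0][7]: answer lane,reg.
3,1

r:0=>grp=0,rB=0  c:7=>tig=3,lo=1
L=0*4+3=3  i=0*2+1=1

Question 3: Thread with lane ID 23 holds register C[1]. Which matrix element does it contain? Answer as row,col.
L=23→G=23>>2=5, T=23&3=3
[1]→row 5+0=5  col 3·2+1=7

5,7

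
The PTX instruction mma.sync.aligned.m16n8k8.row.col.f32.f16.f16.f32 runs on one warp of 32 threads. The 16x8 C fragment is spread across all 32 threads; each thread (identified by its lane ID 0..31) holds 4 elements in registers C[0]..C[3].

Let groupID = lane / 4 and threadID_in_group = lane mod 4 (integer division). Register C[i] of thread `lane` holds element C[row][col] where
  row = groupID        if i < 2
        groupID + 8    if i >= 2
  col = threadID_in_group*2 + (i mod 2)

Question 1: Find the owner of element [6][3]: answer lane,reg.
25,1

r=6⇒gr=6,Rb=0  c=3⇒th=1,odd=1
L=6*4+1=25  i=0*2+1=1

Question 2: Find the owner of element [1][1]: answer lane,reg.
r: 1->gid=1,r8=0  c: 1->tid=0,i&1=1
L=1*4+0=4  i=0*2+1=1

4,1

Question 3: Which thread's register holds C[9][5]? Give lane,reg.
r=9→G=1,rhi=1  c=5→T=2,p=1
L=1*4+2=6  i=1*2+1=3

6,3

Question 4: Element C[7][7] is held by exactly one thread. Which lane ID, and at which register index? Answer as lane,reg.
r:7=>grp=7,rB=0  c:7=>tig=3,lo=1
L=7*4+3=31  i=0*2+1=1

31,1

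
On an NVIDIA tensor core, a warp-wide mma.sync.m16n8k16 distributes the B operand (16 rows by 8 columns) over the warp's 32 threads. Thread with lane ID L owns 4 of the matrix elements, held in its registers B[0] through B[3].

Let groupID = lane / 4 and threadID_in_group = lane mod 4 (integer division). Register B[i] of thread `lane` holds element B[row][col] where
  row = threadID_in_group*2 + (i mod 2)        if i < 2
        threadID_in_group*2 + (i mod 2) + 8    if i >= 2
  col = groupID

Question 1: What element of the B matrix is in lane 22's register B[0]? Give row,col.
L=22⇒gr=22>>2=5, th=22&3=2
[0]⇒row 2·2+0+0=4  col gr=5

4,5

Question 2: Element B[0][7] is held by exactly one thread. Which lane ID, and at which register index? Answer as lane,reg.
28,0

c:7=>grp=7  r:0=>rB=0,tig=0,lo=0
L=7*4+0=28  i=0*2+0=0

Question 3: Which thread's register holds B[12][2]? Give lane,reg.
c=2->g=2  r=12->rb=1,t=2,b0=0
L=2*4+2=10  i=1*2+0=2

10,2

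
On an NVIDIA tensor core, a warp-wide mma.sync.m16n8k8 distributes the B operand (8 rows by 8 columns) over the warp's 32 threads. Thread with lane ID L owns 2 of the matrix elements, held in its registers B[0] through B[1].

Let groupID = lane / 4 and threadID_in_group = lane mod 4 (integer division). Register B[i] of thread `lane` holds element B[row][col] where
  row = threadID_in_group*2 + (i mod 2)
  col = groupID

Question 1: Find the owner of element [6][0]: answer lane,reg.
3,0

c=0→G=0  r=6→T=3,p=0
L=0*4+3=3  i=0=0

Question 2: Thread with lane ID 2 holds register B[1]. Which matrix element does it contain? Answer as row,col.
lane 2: G=0 (2/4), T=2 (2%4)
i=1: r=2*2+1=5, c=G=0

5,0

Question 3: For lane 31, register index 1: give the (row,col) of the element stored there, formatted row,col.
7,7

lane 31→31/4=7, 31 mod 4=3
i=1  r:2·3+1→7  c:7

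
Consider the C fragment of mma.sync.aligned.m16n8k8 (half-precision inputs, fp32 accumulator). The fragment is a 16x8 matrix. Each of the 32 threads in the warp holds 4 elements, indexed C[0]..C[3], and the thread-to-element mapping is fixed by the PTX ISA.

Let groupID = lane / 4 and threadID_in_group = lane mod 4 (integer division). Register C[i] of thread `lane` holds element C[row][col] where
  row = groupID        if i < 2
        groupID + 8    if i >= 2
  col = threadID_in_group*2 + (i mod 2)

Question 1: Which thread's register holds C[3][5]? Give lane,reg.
r=3⇒gr=3,Rb=0  c=5⇒th=2,odd=1
L=3*4+2=14  i=0*2+1=1

14,1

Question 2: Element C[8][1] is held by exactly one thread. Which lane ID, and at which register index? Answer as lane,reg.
r=8⇒gr=0,Rb=1  c=1⇒th=0,odd=1
L=0*4+0=0  i=1*2+1=3

0,3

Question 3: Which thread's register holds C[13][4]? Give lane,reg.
r=13⇒gr=5,Rb=1  c=4⇒th=2,odd=0
L=5*4+2=22  i=1*2+0=2

22,2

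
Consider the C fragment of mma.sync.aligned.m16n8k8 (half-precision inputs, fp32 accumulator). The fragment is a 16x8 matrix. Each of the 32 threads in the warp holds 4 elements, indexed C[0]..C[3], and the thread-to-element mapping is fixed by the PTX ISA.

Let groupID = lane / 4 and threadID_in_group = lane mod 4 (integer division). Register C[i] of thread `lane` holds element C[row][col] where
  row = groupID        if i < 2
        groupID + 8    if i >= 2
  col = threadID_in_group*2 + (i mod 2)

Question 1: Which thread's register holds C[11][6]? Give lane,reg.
15,2

r=11->g=3,rb=1  c=6->t=3,b0=0
L=3*4+3=15  i=1*2+0=2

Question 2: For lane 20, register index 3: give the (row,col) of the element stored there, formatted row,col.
lane 20⇒20/4=5, 20 mod 4=0
i=3  r:5+8⇒13  c:2·0+1⇒1

13,1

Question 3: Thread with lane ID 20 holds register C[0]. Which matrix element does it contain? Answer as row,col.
lane 20: gr=5 (20/4), th=0 (20%4)
i=0: r=5+0=5, c=0*2+0=0

5,0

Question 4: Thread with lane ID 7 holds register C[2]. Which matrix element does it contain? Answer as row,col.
lane 7: g=1 (7/4), t=3 (7%4)
i=2: r=1+8=9, c=3*2+0=6

9,6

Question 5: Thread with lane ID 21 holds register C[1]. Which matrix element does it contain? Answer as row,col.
L=21⇒gr=21>>2=5, th=21&3=1
[1]⇒row 5+0=5  col 1·2+1=3

5,3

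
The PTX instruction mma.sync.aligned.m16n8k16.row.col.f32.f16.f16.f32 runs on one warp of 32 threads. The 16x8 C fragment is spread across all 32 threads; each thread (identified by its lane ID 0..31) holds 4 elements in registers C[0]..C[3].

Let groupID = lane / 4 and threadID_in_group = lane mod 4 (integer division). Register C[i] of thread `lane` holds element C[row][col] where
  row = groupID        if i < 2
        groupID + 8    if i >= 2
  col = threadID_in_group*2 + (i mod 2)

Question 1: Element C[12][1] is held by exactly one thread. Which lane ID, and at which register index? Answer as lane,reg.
16,3

r=12->g=4,rb=1  c=1->t=0,b0=1
L=4*4+0=16  i=1*2+1=3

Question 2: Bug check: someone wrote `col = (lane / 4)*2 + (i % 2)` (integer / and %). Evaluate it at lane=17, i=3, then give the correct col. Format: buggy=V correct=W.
buggy=9 correct=3

`(lane / 4)*2 + (i % 2)`[17,3]->9
lane 17->17/4=4, 17 mod 4=1
i=3  r:4+8->12  c:2·1+1->3
col: 9 vs 3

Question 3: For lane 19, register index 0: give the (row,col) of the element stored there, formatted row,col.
lane 19: gid=4 (19/4), tid=3 (19%4)
i=0: r=4+0=4, c=3*2+0=6

4,6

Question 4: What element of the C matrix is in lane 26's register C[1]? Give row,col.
26: G=6,T=2
[1] (6+0,2*2+1) = (6,5)

6,5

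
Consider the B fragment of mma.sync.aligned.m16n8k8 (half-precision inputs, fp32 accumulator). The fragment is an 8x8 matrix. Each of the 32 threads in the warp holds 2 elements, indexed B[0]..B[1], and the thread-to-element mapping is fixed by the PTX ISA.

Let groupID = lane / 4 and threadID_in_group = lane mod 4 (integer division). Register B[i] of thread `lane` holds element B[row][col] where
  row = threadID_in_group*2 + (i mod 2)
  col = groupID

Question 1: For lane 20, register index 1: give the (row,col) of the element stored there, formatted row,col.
20: grp=5,tig=0
[1] (0*2+1,5) = (1,5)

1,5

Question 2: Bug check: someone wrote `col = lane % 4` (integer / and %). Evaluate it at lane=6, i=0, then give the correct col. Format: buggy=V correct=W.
buggy=2 correct=1

`lane % 4`[6,0]→2
lane 6: G=1 (6/4), T=2 (6%4)
i=0: r=2*2+0=4, c=G=1
col: 2 vs 1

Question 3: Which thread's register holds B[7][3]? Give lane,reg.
15,1

c: 3->gid=3  r: 7->tid=3,i&1=1
L=3*4+3=15  i=1=1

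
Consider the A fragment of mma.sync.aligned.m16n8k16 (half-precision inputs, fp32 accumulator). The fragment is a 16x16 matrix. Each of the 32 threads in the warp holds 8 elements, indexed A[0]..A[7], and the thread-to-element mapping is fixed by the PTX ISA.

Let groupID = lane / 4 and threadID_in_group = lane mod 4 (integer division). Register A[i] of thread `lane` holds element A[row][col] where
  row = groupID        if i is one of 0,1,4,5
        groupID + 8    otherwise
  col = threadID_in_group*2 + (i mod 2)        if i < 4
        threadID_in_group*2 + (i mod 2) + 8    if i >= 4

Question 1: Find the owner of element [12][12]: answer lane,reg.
18,6

r=12->g=4,rb=1  c=12->cb=1,t=2,b0=0
L=4*4+2=18  i=1*4+1*2+0=6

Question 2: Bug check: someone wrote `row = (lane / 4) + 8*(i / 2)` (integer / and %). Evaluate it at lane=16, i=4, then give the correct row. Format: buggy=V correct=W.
buggy=20 correct=4

`(lane / 4) + 8*(i / 2)`[16,4]->20
lane 16: g=4 (16/4), t=0 (16%4)
i=4: r=4+0=4, c=0*2+0+8=8
row: 20 vs 4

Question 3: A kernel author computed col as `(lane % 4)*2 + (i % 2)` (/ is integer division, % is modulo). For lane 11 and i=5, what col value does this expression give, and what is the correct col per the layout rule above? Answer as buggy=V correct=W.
buggy=7 correct=15

`(lane % 4)*2 + (i % 2)`[11,5]=>7
lane 11: grp=2 (11/4), tig=3 (11%4)
i=5: r=2+0=2, c=3*2+1+8=15
col: 7 vs 15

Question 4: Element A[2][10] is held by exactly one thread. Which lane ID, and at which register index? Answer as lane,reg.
9,4

r=2→G=2,rhi=0  c=10→chi=1,T=1,p=0
L=2*4+1=9  i=1*4+0*2+0=4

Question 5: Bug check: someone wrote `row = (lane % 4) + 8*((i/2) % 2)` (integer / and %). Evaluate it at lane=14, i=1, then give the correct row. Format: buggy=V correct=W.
`(lane % 4) + 8*((i/2) % 2)`[14,1]→2
lane 14: G=3 (14/4), T=2 (14%4)
i=1: r=3+0=3, c=2*2+1+0=5
row: 2 vs 3

buggy=2 correct=3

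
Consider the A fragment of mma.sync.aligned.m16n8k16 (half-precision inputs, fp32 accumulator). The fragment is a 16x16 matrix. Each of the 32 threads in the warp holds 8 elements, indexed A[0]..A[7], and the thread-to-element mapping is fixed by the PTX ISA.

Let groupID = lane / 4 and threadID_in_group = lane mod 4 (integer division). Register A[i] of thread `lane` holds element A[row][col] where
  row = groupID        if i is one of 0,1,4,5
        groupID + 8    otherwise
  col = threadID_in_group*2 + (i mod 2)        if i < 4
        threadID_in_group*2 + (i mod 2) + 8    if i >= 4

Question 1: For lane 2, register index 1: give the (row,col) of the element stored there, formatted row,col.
lane 2->2/4=0, 2 mod 4=2
i=1  r:0+0->0  c:2·2+1+0->5

0,5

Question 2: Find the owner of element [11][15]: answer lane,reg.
15,7

r:11=>grp=3,rB=1  c:15=>cB=1,tig=3,lo=1
L=3*4+3=15  i=1*4+1*2+1=7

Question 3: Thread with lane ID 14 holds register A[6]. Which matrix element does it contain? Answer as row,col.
lane 14=>14/4=3, 14 mod 4=2
i=6  r:3+8=>11  c:2·2+0+8=>12

11,12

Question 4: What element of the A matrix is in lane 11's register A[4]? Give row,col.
2,14

lane 11→11/4=2, 11 mod 4=3
i=4  r:2+0→2  c:2·3+0+8→14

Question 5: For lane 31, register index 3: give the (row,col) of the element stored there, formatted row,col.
lane 31=>31/4=7, 31 mod 4=3
i=3  r:7+8=>15  c:2·3+1+0=>7

15,7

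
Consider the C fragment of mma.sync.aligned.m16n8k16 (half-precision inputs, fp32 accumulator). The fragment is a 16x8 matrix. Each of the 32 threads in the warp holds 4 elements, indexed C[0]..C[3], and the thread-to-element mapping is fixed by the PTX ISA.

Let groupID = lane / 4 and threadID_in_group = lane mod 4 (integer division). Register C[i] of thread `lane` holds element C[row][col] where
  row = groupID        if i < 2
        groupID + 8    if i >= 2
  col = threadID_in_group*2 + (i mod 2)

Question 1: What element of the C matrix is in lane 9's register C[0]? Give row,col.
2,2

9: g=2,t=1
[0] (2+0,1*2+0) = (2,2)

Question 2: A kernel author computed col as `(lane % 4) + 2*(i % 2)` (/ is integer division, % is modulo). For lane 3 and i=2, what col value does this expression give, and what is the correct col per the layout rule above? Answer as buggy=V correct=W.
`(lane % 4) + 2*(i % 2)`[3,2]=>3
lane 3=>3/4=0, 3 mod 4=3
i=2  r:0+8=>8  c:2·3+0=>6
col: 3 vs 6

buggy=3 correct=6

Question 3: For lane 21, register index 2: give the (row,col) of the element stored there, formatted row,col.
lane 21: grp=5 (21/4), tig=1 (21%4)
i=2: r=5+8=13, c=1*2+0=2

13,2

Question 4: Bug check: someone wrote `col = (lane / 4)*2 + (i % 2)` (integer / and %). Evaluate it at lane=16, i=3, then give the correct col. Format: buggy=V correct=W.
`(lane / 4)*2 + (i % 2)`[16,3]⇒9
L=16⇒gr=16>>2=4, th=16&3=0
[3]⇒row 4+8=12  col 0·2+1=1
col: 9 vs 1

buggy=9 correct=1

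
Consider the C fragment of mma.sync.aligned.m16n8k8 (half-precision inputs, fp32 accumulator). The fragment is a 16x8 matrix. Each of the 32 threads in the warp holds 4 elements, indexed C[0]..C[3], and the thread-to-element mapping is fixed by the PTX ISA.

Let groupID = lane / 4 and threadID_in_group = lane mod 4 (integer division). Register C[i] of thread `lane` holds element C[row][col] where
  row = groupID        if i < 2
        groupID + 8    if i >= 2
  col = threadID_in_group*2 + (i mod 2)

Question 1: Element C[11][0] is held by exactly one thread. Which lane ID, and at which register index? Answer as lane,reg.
12,2

r=11->g=3,rb=1  c=0->t=0,b0=0
L=3*4+0=12  i=1*2+0=2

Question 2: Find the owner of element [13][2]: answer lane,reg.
21,2

r:13=>grp=5,rB=1  c:2=>tig=1,lo=0
L=5*4+1=21  i=1*2+0=2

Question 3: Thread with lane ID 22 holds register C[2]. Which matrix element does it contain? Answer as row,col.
lane 22->22/4=5, 22 mod 4=2
i=2  r:5+8->13  c:2·2+0->4

13,4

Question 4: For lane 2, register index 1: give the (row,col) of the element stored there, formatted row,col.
lane 2: g=0 (2/4), t=2 (2%4)
i=1: r=0+0=0, c=2*2+1=5

0,5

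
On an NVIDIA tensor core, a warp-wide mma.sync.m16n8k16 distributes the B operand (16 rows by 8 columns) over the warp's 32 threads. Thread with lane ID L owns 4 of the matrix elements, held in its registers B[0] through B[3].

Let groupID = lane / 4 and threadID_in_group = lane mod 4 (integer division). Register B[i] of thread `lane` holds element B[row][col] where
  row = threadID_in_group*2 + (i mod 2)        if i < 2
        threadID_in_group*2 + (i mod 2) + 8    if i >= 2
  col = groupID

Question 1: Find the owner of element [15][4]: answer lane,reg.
19,3

c=4→G=4  r=15→rhi=1,T=3,p=1
L=4*4+3=19  i=1*2+1=3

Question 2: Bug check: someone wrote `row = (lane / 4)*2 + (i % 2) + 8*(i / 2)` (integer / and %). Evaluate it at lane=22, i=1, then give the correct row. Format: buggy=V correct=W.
`(lane / 4)*2 + (i % 2) + 8*(i / 2)`[22,1]→11
L=22→G=22>>2=5, T=22&3=2
[1]→row 2·2+1+0=5  col G=5
row: 11 vs 5

buggy=11 correct=5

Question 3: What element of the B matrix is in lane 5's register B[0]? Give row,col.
lane 5: gid=1 (5/4), tid=1 (5%4)
i=0: r=1*2+0+0=2, c=gid=1

2,1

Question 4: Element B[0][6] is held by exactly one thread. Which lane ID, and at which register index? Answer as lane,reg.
c=6→G=6  r=0→rhi=0,T=0,p=0
L=6*4+0=24  i=0*2+0=0

24,0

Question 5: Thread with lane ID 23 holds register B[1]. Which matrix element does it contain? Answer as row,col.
7,5

23: g=5,t=3
[1] (3*2+1+0,5) = (7,5)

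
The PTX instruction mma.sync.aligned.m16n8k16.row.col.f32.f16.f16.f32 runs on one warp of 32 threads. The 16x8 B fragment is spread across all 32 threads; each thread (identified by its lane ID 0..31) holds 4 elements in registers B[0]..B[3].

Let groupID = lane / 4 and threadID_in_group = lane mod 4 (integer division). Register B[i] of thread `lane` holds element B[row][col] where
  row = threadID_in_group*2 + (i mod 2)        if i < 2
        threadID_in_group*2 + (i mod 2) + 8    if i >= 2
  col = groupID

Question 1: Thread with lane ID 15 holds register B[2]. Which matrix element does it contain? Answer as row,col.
L=15->gid=15>>2=3, tid=15&3=3
[2]->row 3·2+0+8=14  col gid=3

14,3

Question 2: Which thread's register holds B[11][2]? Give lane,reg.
9,3

c=2→G=2  r=11→rhi=1,T=1,p=1
L=2*4+1=9  i=1*2+1=3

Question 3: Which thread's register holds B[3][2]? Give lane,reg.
9,1

c: 2->gid=2  r: 3->r8=0,tid=1,i&1=1
L=2*4+1=9  i=0*2+1=1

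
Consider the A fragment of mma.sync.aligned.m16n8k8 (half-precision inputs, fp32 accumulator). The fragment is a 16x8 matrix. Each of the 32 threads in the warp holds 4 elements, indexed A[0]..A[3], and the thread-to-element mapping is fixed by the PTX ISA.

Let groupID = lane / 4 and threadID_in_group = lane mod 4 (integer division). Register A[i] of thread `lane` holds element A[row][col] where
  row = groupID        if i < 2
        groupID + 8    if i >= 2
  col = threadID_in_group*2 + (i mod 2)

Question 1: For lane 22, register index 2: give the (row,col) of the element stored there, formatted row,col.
lane 22⇒22/4=5, 22 mod 4=2
i=2  r:5+8⇒13  c:2·2+0⇒4

13,4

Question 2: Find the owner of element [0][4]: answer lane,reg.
r=0->g=0,rb=0  c=4->t=2,b0=0
L=0*4+2=2  i=0*2+0=0

2,0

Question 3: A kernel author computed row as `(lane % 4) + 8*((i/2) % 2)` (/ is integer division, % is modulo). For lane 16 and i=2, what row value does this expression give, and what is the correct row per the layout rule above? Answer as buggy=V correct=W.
`(lane % 4) + 8*((i/2) % 2)`[16,2]->8
lane 16->16/4=4, 16 mod 4=0
i=2  r:4+8->12  c:2·0+0->0
row: 8 vs 12

buggy=8 correct=12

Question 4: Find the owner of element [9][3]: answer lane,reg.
r: 9->gid=1,r8=1  c: 3->tid=1,i&1=1
L=1*4+1=5  i=1*2+1=3

5,3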